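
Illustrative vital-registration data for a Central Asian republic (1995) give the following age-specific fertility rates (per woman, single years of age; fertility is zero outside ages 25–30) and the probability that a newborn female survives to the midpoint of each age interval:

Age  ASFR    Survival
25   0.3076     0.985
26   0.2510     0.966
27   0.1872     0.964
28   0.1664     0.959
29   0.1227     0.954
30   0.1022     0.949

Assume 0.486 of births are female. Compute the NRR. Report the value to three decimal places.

0.534

Proportion female at birth = 0.486.
Survival-weighted fertility by age (1·fₓ·Sₓ):
  25: 1 × 0.3076 × 0.985 = 0.30299
  26: 1 × 0.2510 × 0.966 = 0.24247
  27: 1 × 0.1872 × 0.964 = 0.18046
  28: 1 × 0.1664 × 0.959 = 0.15958
  29: 1 × 0.1227 × 0.954 = 0.11706
  30: 1 × 0.1022 × 0.949 = 0.09699
Sum = 1.09955
NRR = 0.486 × 1.09955 = 0.53438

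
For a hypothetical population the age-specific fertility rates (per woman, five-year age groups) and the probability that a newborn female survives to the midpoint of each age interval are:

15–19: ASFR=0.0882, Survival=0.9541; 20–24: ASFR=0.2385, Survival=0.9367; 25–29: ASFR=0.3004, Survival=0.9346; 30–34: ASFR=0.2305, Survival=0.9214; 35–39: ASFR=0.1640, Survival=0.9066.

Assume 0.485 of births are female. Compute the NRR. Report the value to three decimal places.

Proportion female at birth = 0.485.
Per-age-group product (5 × ASFR × survival probability):
  15–19: 5 × 0.0882 × 0.9541 = 0.42076
  20–24: 5 × 0.2385 × 0.9367 = 1.11701
  25–29: 5 × 0.3004 × 0.9346 = 1.40377
  30–34: 5 × 0.2305 × 0.9214 = 1.06191
  35–39: 5 × 0.1640 × 0.9066 = 0.74341
Sum = 4.74686
NRR = 0.485 × 4.74686 = 2.30223
An NRR exceeding 1 indicates intrinsic growth under these rates.

2.302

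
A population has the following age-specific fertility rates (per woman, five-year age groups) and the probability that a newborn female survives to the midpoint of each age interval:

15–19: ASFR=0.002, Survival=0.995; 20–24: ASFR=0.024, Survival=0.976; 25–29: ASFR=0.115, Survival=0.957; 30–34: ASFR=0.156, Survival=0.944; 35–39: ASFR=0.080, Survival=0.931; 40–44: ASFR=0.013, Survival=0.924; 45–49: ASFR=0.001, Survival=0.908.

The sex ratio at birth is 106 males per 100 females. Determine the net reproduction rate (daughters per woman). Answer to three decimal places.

0.898

Proportion female at birth = 100 / (100 + 106) = 0.48544.
Each age group contributes 5 × ASFR × survival:
  15–19: 5 × 0.002 × 0.995 = 0.00995
  20–24: 5 × 0.024 × 0.976 = 0.11712
  25–29: 5 × 0.115 × 0.957 = 0.55028
  30–34: 5 × 0.156 × 0.944 = 0.73632
  35–39: 5 × 0.080 × 0.931 = 0.37240
  40–44: 5 × 0.013 × 0.924 = 0.06006
  45–49: 5 × 0.001 × 0.908 = 0.00454
Sum = 1.85067
NRR = 0.48544 × 1.85067 = 0.89839
An NRR under 1 implies long-run decline under these rates.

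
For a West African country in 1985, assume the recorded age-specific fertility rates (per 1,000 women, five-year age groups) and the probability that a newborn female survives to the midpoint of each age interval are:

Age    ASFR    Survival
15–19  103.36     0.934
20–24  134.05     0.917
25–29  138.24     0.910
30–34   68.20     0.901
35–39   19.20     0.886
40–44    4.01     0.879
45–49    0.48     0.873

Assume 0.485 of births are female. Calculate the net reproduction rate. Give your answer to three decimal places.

1.037

Proportion female at birth = 0.485.
Weighting each age-specific rate by interval width and survival:
  15–19: 5 × 103.36/1000 × 0.934 = 0.48269
  20–24: 5 × 134.05/1000 × 0.917 = 0.61462
  25–29: 5 × 138.24/1000 × 0.910 = 0.62899
  30–34: 5 × 68.20/1000 × 0.901 = 0.30724
  35–39: 5 × 19.20/1000 × 0.886 = 0.08506
  40–44: 5 × 4.01/1000 × 0.879 = 0.01762
  45–49: 5 × 0.48/1000 × 0.873 = 0.00210
Sum = 2.13832
NRR = 0.485 × 2.13832 = 1.03709
With NRR above 1 the population is above replacement fertility.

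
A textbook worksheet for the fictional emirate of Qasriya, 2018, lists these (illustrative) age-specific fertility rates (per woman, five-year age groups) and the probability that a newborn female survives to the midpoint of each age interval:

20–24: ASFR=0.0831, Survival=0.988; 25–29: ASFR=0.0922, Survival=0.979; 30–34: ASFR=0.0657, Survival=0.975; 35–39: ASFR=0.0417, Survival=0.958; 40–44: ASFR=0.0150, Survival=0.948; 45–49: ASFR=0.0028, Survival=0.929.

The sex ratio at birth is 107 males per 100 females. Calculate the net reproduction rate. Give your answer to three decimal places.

Proportion female at birth = 100 / (100 + 107) = 0.48309.
Survival-weighted fertility by age (5·fₓ·Sₓ):
  20–24: 5 × 0.0831 × 0.988 = 0.41051
  25–29: 5 × 0.0922 × 0.979 = 0.45132
  30–34: 5 × 0.0657 × 0.975 = 0.32029
  35–39: 5 × 0.0417 × 0.958 = 0.19974
  40–44: 5 × 0.0150 × 0.948 = 0.07110
  45–49: 5 × 0.0028 × 0.929 = 0.01301
Sum = 1.46597
NRR = 0.48309 × 1.46597 = 0.70820

0.708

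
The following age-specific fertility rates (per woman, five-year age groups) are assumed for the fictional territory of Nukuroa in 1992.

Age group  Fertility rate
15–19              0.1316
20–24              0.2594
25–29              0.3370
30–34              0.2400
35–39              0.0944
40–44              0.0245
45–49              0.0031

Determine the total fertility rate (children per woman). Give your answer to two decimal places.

5.45

Sum of ASFRs = 0.1316 + 0.2594 + 0.3370 + 0.2400 + 0.0944 + 0.0245 + 0.0031 = 1.0900
TFR = 5 × 1.0900 = 5.45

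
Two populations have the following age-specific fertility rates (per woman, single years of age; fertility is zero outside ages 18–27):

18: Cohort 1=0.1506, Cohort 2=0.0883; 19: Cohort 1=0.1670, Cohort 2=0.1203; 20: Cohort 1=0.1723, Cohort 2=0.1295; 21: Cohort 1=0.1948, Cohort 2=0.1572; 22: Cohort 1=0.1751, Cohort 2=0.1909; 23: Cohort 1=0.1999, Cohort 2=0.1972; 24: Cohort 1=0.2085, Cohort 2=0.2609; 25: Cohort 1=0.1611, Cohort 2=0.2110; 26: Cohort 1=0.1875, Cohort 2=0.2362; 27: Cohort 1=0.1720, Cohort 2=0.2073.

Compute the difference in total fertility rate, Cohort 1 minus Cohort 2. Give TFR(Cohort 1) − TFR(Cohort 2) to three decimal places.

-0.010

Cohort 1:
  Sum of ASFRs = 0.1506 + 0.1670 + 0.1723 + 0.1948 + 0.1751 + 0.1999 + 0.2085 + 0.1611 + 0.1875 + 0.1720 = 1.7888
  TFR = 1.7888
Cohort 2:
  Sum of ASFRs = 0.0883 + 0.1203 + 0.1295 + 0.1572 + 0.1909 + 0.1972 + 0.2609 + 0.2110 + 0.2362 + 0.2073 = 1.7988
  TFR = 1.7988
Difference = 1.7888 − 1.7988 = -0.01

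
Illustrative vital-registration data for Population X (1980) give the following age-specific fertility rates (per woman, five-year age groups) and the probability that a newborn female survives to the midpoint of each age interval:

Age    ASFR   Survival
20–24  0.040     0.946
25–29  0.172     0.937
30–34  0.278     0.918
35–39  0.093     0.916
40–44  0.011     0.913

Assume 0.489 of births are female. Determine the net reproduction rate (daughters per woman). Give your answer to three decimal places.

1.343

Proportion female at birth = 0.489.
Per-age-group product (5 × ASFR × survival probability):
  20–24: 5 × 0.040 × 0.946 = 0.18920
  25–29: 5 × 0.172 × 0.937 = 0.80582
  30–34: 5 × 0.278 × 0.918 = 1.27602
  35–39: 5 × 0.093 × 0.916 = 0.42594
  40–44: 5 × 0.011 × 0.913 = 0.05022
Sum = 2.74720
NRR = 0.489 × 2.74720 = 1.34338
With NRR above 1 the population is above replacement fertility.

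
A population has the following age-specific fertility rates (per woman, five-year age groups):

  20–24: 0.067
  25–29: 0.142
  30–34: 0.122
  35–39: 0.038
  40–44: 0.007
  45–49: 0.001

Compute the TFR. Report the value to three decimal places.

Sum of ASFRs = 0.067 + 0.142 + 0.122 + 0.038 + 0.007 + 0.001 = 0.377
TFR = 5 × 0.377 = 1.885

1.885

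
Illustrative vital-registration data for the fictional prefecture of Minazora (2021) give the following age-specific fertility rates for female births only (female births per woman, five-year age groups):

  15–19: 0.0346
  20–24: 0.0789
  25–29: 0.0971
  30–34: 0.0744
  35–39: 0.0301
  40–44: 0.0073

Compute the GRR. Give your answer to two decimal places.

Sum of female ASFRs = 0.0346 + 0.0789 + 0.0971 + 0.0744 + 0.0301 + 0.0073 = 0.3224
GRR = 5 × 0.3224 = 1.612

1.61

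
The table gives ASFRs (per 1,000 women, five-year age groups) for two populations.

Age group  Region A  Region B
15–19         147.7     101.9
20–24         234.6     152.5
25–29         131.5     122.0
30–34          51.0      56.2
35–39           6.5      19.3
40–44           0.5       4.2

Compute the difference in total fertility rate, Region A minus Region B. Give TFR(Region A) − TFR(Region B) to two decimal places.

Region A:
  Sum of ASFRs = 147.7 + 234.6 + 131.5 + 51.0 + 6.5 + 0.5 = 571.8
  TFR = 5 × 571.8 / 1000 = 2.859
Region B:
  Sum of ASFRs = 101.9 + 152.5 + 122.0 + 56.2 + 19.3 + 4.2 = 456.1
  TFR = 5 × 456.1 / 1000 = 2.2805
Difference = 2.859 − 2.2805 = 0.5785

0.58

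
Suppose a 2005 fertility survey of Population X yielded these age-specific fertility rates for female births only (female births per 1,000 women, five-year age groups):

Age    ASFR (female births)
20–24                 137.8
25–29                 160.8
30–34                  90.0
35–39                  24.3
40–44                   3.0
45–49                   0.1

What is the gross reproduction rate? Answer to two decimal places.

Sum of female ASFRs = 137.8 + 160.8 + 90.0 + 24.3 + 3.0 + 0.1 = 416.0
GRR = 5 × 416.0 / 1000 = 2.08

2.08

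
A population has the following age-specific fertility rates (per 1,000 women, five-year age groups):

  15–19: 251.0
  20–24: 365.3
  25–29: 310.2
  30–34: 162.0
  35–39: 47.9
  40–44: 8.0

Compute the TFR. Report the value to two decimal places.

5.72

Sum of ASFRs = 251.0 + 365.3 + 310.2 + 162.0 + 47.9 + 8.0 = 1144.4
TFR = 5 × 1144.4 / 1000 = 5.722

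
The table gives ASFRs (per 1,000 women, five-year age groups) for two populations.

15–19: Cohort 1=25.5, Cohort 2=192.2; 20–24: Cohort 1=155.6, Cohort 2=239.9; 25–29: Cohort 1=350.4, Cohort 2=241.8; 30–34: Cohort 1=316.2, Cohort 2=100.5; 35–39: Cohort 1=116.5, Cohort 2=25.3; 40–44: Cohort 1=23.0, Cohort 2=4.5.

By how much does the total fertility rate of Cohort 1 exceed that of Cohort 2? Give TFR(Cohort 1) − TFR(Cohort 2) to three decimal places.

Cohort 1:
  Sum of ASFRs = 25.5 + 155.6 + 350.4 + 316.2 + 116.5 + 23.0 = 987.2
  TFR = 5 × 987.2 / 1000 = 4.936
Cohort 2:
  Sum of ASFRs = 192.2 + 239.9 + 241.8 + 100.5 + 25.3 + 4.5 = 804.2
  TFR = 5 × 804.2 / 1000 = 4.021
Difference = 4.936 − 4.021 = 0.915

0.915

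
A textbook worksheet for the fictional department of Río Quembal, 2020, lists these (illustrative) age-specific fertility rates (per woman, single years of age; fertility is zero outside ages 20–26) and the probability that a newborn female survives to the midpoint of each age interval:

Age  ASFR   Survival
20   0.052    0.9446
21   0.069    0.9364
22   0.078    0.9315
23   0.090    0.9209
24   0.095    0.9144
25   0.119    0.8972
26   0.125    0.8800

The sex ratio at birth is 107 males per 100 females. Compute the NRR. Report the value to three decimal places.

Proportion female at birth = 100 / (100 + 107) = 0.48309.
Per-age-group product (1 × ASFR × survival probability):
  20: 1 × 0.052 × 0.9446 = 0.04912
  21: 1 × 0.069 × 0.9364 = 0.06461
  22: 1 × 0.078 × 0.9315 = 0.07266
  23: 1 × 0.090 × 0.9209 = 0.08288
  24: 1 × 0.095 × 0.9144 = 0.08687
  25: 1 × 0.119 × 0.8972 = 0.10677
  26: 1 × 0.125 × 0.8800 = 0.11000
Sum = 0.57291
NRR = 0.48309 × 0.57291 = 0.27677

0.277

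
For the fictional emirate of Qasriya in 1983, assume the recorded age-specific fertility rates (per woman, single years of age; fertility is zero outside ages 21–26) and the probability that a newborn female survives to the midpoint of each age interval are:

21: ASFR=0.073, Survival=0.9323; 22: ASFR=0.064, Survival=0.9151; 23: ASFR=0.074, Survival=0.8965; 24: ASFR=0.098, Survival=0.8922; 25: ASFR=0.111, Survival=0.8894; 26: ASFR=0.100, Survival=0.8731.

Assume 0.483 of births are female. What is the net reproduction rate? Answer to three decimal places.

0.225

Proportion female at birth = 0.483.
Per-age-group product (1 × ASFR × survival probability):
  21: 1 × 0.073 × 0.9323 = 0.06806
  22: 1 × 0.064 × 0.9151 = 0.05857
  23: 1 × 0.074 × 0.8965 = 0.06634
  24: 1 × 0.098 × 0.8922 = 0.08744
  25: 1 × 0.111 × 0.8894 = 0.09872
  26: 1 × 0.100 × 0.8731 = 0.08731
Sum = 0.46644
NRR = 0.483 × 0.46644 = 0.22529
An NRR under 1 implies long-run decline under these rates.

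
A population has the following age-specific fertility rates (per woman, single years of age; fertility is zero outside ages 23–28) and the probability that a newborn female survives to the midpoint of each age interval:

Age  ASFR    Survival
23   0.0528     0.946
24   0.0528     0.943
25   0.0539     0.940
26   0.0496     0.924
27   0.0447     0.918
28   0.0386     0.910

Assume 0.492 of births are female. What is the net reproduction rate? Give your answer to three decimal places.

0.134

Proportion female at birth = 0.492.
Per-age-group product (1 × ASFR × survival probability):
  23: 1 × 0.0528 × 0.946 = 0.04995
  24: 1 × 0.0528 × 0.943 = 0.04979
  25: 1 × 0.0539 × 0.940 = 0.05067
  26: 1 × 0.0496 × 0.924 = 0.04583
  27: 1 × 0.0447 × 0.918 = 0.04103
  28: 1 × 0.0386 × 0.910 = 0.03513
Sum = 0.27240
NRR = 0.492 × 0.27240 = 0.13402
With NRR below 1 the population is below replacement fertility.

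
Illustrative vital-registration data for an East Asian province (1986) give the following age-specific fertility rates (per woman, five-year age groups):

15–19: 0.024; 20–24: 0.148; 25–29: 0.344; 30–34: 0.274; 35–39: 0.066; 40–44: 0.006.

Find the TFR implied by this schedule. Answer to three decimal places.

Sum of ASFRs = 0.024 + 0.148 + 0.344 + 0.274 + 0.066 + 0.006 = 0.862
TFR = 5 × 0.862 = 4.31

4.310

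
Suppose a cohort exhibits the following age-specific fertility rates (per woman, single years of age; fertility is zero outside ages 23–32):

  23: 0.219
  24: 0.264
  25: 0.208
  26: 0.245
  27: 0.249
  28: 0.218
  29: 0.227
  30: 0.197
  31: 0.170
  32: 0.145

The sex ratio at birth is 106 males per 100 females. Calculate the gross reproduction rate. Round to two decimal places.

1.04

Proportion female at birth = 100 / (100 + 106) = 0.48544.
Sum of ASFRs = 0.219 + 0.264 + 0.208 + 0.245 + 0.249 + 0.218 + 0.227 + 0.197 + 0.170 + 0.145 = 2.142
TFR = 2.142
GRR = 0.48544 × 2.142 = 1.03981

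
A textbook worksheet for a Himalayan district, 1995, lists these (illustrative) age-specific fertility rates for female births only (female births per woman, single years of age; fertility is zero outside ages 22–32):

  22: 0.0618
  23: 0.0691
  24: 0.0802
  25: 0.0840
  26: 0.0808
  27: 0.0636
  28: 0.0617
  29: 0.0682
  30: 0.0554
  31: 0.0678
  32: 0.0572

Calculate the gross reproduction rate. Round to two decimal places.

Sum of female ASFRs = 0.0618 + 0.0691 + 0.0802 + 0.0840 + 0.0808 + 0.0636 + 0.0617 + 0.0682 + 0.0554 + 0.0678 + 0.0572 = 0.7498
GRR = 0.7498

0.75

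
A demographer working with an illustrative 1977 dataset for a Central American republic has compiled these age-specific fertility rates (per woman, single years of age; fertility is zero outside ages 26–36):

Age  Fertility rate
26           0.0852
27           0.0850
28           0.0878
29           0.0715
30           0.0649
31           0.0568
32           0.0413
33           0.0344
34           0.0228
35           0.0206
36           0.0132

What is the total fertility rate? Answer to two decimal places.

Sum of ASFRs = 0.0852 + 0.0850 + 0.0878 + 0.0715 + 0.0649 + 0.0568 + 0.0413 + 0.0344 + 0.0228 + 0.0206 + 0.0132 = 0.5835
TFR = 0.5835

0.58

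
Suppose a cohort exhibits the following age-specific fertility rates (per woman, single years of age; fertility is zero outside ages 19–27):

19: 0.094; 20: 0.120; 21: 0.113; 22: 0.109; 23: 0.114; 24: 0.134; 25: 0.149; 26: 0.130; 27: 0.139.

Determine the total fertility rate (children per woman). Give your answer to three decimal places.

1.102

Sum of ASFRs = 0.094 + 0.120 + 0.113 + 0.109 + 0.114 + 0.134 + 0.149 + 0.130 + 0.139 = 1.102
TFR = 1.102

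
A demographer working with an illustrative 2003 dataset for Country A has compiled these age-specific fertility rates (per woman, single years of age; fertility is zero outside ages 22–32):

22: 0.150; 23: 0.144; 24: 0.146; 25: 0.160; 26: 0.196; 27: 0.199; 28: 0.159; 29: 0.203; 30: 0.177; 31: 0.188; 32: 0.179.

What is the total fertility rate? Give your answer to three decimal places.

Sum of ASFRs = 0.150 + 0.144 + 0.146 + 0.160 + 0.196 + 0.199 + 0.159 + 0.203 + 0.177 + 0.188 + 0.179 = 1.901
TFR = 1.901

1.901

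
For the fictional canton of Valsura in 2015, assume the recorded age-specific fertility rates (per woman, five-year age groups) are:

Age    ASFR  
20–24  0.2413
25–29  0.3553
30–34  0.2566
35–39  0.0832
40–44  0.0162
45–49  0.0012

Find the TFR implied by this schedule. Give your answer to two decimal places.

Sum of ASFRs = 0.2413 + 0.3553 + 0.2566 + 0.0832 + 0.0162 + 0.0012 = 0.9538
TFR = 5 × 0.9538 = 4.769

4.77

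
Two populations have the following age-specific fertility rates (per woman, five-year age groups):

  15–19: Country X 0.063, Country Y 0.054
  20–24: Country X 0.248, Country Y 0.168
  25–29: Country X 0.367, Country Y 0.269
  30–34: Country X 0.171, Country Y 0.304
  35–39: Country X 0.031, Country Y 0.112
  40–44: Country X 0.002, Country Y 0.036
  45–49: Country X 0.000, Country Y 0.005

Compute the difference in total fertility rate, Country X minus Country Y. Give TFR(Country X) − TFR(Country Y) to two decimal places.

-0.33

Country X:
  Sum of ASFRs = 0.063 + 0.248 + 0.367 + 0.171 + 0.031 + 0.002 + 0.000 = 0.882
  TFR = 5 × 0.882 = 4.41
Country Y:
  Sum of ASFRs = 0.054 + 0.168 + 0.269 + 0.304 + 0.112 + 0.036 + 0.005 = 0.948
  TFR = 5 × 0.948 = 4.74
Difference = 4.41 − 4.74 = -0.33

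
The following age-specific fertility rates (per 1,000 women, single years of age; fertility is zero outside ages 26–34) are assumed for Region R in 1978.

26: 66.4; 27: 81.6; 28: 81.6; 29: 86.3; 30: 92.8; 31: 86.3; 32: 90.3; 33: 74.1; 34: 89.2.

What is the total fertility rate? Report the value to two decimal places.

Sum of ASFRs = 66.4 + 81.6 + 81.6 + 86.3 + 92.8 + 86.3 + 90.3 + 74.1 + 89.2 = 748.6
TFR = 748.6 / 1000 = 0.7486

0.75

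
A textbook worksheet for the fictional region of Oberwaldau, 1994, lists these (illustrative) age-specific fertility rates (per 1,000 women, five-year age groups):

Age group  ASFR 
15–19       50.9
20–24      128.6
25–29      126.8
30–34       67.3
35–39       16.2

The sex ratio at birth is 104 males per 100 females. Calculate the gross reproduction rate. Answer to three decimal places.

0.955

Proportion female at birth = 100 / (100 + 104) = 0.49020.
Sum of ASFRs = 50.9 + 128.6 + 126.8 + 67.3 + 16.2 = 389.8
TFR = 5 × 389.8 / 1000 = 1.949
GRR = 0.49020 × 1.949 = 0.95540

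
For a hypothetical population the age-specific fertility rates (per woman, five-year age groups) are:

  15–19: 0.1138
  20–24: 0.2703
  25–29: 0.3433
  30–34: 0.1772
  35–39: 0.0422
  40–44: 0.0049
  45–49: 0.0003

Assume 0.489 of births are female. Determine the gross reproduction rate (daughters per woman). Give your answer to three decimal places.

Proportion female at birth = 0.489.
Sum of ASFRs = 0.1138 + 0.2703 + 0.3433 + 0.1772 + 0.0422 + 0.0049 + 0.0003 = 0.9520
TFR = 5 × 0.9520 = 4.76
GRR = 0.489 × 4.76 = 2.32764

2.328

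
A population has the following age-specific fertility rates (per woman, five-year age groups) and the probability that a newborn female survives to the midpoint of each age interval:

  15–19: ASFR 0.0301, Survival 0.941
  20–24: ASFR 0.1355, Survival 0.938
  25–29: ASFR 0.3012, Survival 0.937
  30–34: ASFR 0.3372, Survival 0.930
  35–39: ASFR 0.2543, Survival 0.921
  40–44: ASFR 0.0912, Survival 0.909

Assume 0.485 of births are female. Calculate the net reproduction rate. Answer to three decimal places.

Proportion female at birth = 0.485.
Each age group contributes 5 × ASFR × survival:
  15–19: 5 × 0.0301 × 0.941 = 0.14162
  20–24: 5 × 0.1355 × 0.938 = 0.63550
  25–29: 5 × 0.3012 × 0.937 = 1.41112
  30–34: 5 × 0.3372 × 0.930 = 1.56798
  35–39: 5 × 0.2543 × 0.921 = 1.17105
  40–44: 5 × 0.0912 × 0.909 = 0.41450
Sum = 5.34177
NRR = 0.485 × 5.34177 = 2.59076

2.591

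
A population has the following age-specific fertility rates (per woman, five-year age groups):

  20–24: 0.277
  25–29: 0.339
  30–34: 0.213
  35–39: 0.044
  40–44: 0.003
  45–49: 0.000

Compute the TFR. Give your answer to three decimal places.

Sum of ASFRs = 0.277 + 0.339 + 0.213 + 0.044 + 0.003 + 0.000 = 0.876
TFR = 5 × 0.876 = 4.38

4.380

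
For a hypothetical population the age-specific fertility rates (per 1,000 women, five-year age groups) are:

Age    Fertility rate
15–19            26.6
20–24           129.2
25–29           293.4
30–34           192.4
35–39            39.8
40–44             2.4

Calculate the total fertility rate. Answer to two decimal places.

3.42

Sum of ASFRs = 26.6 + 129.2 + 293.4 + 192.4 + 39.8 + 2.4 = 683.8
TFR = 5 × 683.8 / 1000 = 3.419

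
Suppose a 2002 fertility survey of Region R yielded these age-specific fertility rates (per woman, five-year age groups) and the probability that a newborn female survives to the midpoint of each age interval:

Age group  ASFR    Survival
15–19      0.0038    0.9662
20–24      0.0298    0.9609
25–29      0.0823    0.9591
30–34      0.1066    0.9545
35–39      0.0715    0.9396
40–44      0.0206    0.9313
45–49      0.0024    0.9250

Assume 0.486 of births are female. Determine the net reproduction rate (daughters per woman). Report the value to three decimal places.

Proportion female at birth = 0.486.
Survival-weighted fertility by age (5·fₓ·Sₓ):
  15–19: 5 × 0.0038 × 0.9662 = 0.01836
  20–24: 5 × 0.0298 × 0.9609 = 0.14317
  25–29: 5 × 0.0823 × 0.9591 = 0.39467
  30–34: 5 × 0.1066 × 0.9545 = 0.50875
  35–39: 5 × 0.0715 × 0.9396 = 0.33591
  40–44: 5 × 0.0206 × 0.9313 = 0.09592
  45–49: 5 × 0.0024 × 0.9250 = 0.01110
Sum = 1.50788
NRR = 0.486 × 1.50788 = 0.73283

0.733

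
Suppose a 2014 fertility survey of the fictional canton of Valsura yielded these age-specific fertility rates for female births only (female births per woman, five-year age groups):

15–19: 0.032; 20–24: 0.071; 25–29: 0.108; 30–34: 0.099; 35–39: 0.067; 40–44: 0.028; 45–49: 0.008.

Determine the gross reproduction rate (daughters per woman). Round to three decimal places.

Sum of female ASFRs = 0.032 + 0.071 + 0.108 + 0.099 + 0.067 + 0.028 + 0.008 = 0.413
GRR = 5 × 0.413 = 2.065

2.065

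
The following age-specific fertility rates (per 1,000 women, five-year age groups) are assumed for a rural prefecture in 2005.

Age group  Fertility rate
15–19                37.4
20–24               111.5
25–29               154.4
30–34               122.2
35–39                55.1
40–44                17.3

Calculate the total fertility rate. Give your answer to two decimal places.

2.49

Sum of ASFRs = 37.4 + 111.5 + 154.4 + 122.2 + 55.1 + 17.3 = 497.9
TFR = 5 × 497.9 / 1000 = 2.4895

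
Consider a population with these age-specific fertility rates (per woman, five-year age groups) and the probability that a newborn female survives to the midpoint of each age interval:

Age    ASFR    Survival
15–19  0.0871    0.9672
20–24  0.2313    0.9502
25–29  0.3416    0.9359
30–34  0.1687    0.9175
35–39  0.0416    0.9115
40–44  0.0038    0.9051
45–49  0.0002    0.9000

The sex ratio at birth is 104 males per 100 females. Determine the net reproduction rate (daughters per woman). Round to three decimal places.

2.010

Proportion female at birth = 100 / (100 + 104) = 0.49020.
Each age group contributes 5 × ASFR × survival:
  15–19: 5 × 0.0871 × 0.9672 = 0.42122
  20–24: 5 × 0.2313 × 0.9502 = 1.09891
  25–29: 5 × 0.3416 × 0.9359 = 1.59852
  30–34: 5 × 0.1687 × 0.9175 = 0.77391
  35–39: 5 × 0.0416 × 0.9115 = 0.18959
  40–44: 5 × 0.0038 × 0.9051 = 0.01720
  45–49: 5 × 0.0002 × 0.9000 = 0.00090
Sum = 4.10025
NRR = 0.49020 × 4.10025 = 2.00994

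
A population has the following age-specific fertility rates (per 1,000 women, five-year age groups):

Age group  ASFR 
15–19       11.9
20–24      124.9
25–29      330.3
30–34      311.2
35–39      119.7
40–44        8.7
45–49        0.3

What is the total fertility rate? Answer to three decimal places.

4.535

Sum of ASFRs = 11.9 + 124.9 + 330.3 + 311.2 + 119.7 + 8.7 + 0.3 = 907.0
TFR = 5 × 907.0 / 1000 = 4.535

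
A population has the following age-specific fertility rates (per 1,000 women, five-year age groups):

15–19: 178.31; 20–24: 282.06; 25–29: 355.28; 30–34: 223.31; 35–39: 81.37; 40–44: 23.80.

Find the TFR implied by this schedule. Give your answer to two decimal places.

Sum of ASFRs = 178.31 + 282.06 + 355.28 + 223.31 + 81.37 + 23.80 = 1144.13
TFR = 5 × 1144.13 / 1000 = 5.72065

5.72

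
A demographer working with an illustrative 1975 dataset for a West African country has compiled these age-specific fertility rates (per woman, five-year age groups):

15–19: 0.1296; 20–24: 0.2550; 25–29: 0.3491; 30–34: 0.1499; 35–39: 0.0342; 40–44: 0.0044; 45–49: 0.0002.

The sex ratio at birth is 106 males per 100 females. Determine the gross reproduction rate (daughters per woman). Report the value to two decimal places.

2.24

Proportion female at birth = 100 / (100 + 106) = 0.48544.
Sum of ASFRs = 0.1296 + 0.2550 + 0.3491 + 0.1499 + 0.0342 + 0.0044 + 0.0002 = 0.9224
TFR = 5 × 0.9224 = 4.612
GRR = 0.48544 × 4.612 = 2.23885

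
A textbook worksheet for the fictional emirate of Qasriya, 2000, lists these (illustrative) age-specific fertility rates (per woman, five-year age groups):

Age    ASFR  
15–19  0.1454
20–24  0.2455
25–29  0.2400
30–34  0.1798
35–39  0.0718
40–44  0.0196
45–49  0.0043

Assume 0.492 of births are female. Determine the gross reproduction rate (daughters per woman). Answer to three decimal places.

2.230

Proportion female at birth = 0.492.
Sum of ASFRs = 0.1454 + 0.2455 + 0.2400 + 0.1798 + 0.0718 + 0.0196 + 0.0043 = 0.9064
TFR = 5 × 0.9064 = 4.532
GRR = 0.492 × 4.532 = 2.22974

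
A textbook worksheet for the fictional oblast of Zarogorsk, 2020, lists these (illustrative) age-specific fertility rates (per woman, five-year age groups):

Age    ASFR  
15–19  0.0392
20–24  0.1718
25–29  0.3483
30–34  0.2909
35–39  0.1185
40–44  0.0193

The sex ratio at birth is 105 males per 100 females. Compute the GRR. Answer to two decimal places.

2.41

Proportion female at birth = 100 / (100 + 105) = 0.48780.
Sum of ASFRs = 0.0392 + 0.1718 + 0.3483 + 0.2909 + 0.1185 + 0.0193 = 0.9880
TFR = 5 × 0.9880 = 4.94
GRR = 0.48780 × 4.94 = 2.40973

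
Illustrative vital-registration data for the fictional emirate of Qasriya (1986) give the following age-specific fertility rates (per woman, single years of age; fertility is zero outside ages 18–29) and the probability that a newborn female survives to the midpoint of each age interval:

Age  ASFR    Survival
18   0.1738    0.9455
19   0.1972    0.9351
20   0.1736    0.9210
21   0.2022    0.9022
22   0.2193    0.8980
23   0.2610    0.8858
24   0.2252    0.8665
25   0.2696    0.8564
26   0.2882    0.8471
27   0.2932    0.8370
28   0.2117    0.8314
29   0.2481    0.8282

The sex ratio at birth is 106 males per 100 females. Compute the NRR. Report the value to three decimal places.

Proportion female at birth = 100 / (100 + 106) = 0.48544.
Per-age-group product (1 × ASFR × survival probability):
  18: 1 × 0.1738 × 0.9455 = 0.16433
  19: 1 × 0.1972 × 0.9351 = 0.18440
  20: 1 × 0.1736 × 0.9210 = 0.15989
  21: 1 × 0.2022 × 0.9022 = 0.18242
  22: 1 × 0.2193 × 0.8980 = 0.19693
  23: 1 × 0.2610 × 0.8858 = 0.23119
  24: 1 × 0.2252 × 0.8665 = 0.19514
  25: 1 × 0.2696 × 0.8564 = 0.23089
  26: 1 × 0.2882 × 0.8471 = 0.24413
  27: 1 × 0.2932 × 0.8370 = 0.24541
  28: 1 × 0.2117 × 0.8314 = 0.17601
  29: 1 × 0.2481 × 0.8282 = 0.20548
Sum = 2.41622
NRR = 0.48544 × 2.41622 = 1.17293

1.173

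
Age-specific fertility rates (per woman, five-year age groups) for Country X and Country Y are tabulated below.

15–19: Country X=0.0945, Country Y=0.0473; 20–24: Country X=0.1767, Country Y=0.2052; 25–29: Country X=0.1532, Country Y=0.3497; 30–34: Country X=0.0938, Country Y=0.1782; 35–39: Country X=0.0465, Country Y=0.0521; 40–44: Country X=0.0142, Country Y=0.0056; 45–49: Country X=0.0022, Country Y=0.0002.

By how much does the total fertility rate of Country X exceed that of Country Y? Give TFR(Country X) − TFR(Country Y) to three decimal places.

Country X:
  Sum of ASFRs = 0.0945 + 0.1767 + 0.1532 + 0.0938 + 0.0465 + 0.0142 + 0.0022 = 0.5811
  TFR = 5 × 0.5811 = 2.9055
Country Y:
  Sum of ASFRs = 0.0473 + 0.2052 + 0.3497 + 0.1782 + 0.0521 + 0.0056 + 0.0002 = 0.8383
  TFR = 5 × 0.8383 = 4.1915
Difference = 2.9055 − 4.1915 = -1.286

-1.286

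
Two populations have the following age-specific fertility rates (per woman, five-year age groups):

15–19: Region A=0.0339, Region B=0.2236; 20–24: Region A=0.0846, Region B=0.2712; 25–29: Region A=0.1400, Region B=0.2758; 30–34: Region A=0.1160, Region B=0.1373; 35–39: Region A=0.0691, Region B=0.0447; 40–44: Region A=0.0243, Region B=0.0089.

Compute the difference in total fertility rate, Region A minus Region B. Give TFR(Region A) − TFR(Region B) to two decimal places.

-2.47

Region A:
  Sum of ASFRs = 0.0339 + 0.0846 + 0.1400 + 0.1160 + 0.0691 + 0.0243 = 0.4679
  TFR = 5 × 0.4679 = 2.3395
Region B:
  Sum of ASFRs = 0.2236 + 0.2712 + 0.2758 + 0.1373 + 0.0447 + 0.0089 = 0.9615
  TFR = 5 × 0.9615 = 4.8075
Difference = 2.3395 − 4.8075 = -2.468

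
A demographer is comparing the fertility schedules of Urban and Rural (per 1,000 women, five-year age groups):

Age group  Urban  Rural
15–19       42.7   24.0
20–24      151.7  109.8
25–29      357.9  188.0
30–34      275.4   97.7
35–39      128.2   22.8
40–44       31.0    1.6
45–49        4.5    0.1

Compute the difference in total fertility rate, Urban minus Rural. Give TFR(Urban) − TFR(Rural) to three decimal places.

Urban:
  Sum of ASFRs = 42.7 + 151.7 + 357.9 + 275.4 + 128.2 + 31.0 + 4.5 = 991.4
  TFR = 5 × 991.4 / 1000 = 4.957
Rural:
  Sum of ASFRs = 24.0 + 109.8 + 188.0 + 97.7 + 22.8 + 1.6 + 0.1 = 444.0
  TFR = 5 × 444.0 / 1000 = 2.22
Difference = 4.957 − 2.22 = 2.737

2.737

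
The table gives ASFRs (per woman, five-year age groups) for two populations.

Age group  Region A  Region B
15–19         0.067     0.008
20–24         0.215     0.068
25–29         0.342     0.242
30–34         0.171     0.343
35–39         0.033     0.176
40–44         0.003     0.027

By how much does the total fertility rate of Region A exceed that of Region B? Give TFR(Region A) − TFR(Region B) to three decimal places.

-0.165

Region A:
  Sum of ASFRs = 0.067 + 0.215 + 0.342 + 0.171 + 0.033 + 0.003 = 0.831
  TFR = 5 × 0.831 = 4.155
Region B:
  Sum of ASFRs = 0.008 + 0.068 + 0.242 + 0.343 + 0.176 + 0.027 = 0.864
  TFR = 5 × 0.864 = 4.32
Difference = 4.155 − 4.32 = -0.165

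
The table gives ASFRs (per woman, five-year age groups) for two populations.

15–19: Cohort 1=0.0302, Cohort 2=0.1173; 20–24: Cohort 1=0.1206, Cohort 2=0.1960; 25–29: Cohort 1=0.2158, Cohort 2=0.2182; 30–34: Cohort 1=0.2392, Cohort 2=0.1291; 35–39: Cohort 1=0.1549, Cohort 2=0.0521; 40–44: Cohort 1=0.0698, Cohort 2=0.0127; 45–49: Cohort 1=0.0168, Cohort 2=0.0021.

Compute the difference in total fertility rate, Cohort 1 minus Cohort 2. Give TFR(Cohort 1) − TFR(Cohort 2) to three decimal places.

Cohort 1:
  Sum of ASFRs = 0.0302 + 0.1206 + 0.2158 + 0.2392 + 0.1549 + 0.0698 + 0.0168 = 0.8473
  TFR = 5 × 0.8473 = 4.2365
Cohort 2:
  Sum of ASFRs = 0.1173 + 0.1960 + 0.2182 + 0.1291 + 0.0521 + 0.0127 + 0.0021 = 0.7275
  TFR = 5 × 0.7275 = 3.6375
Difference = 4.2365 − 3.6375 = 0.599

0.599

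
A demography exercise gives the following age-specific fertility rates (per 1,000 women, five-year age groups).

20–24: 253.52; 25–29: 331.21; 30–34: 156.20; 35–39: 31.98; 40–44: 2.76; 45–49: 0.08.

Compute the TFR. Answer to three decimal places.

3.879

Sum of ASFRs = 253.52 + 331.21 + 156.20 + 31.98 + 2.76 + 0.08 = 775.75
TFR = 5 × 775.75 / 1000 = 3.87875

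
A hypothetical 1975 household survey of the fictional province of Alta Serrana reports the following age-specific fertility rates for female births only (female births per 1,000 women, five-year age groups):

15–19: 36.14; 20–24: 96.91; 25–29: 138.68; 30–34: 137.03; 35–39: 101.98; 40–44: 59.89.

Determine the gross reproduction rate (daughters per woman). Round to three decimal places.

Sum of female ASFRs = 36.14 + 96.91 + 138.68 + 137.03 + 101.98 + 59.89 = 570.63
GRR = 5 × 570.63 / 1000 = 2.85315

2.853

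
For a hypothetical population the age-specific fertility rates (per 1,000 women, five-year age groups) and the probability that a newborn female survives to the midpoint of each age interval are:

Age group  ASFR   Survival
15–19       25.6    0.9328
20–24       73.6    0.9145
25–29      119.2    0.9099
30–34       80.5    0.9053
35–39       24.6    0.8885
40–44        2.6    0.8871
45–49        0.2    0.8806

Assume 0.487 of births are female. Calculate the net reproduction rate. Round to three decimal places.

Proportion female at birth = 0.487.
Weighting each age-specific rate by interval width and survival:
  15–19: 5 × 25.6/1000 × 0.9328 = 0.11940
  20–24: 5 × 73.6/1000 × 0.9145 = 0.33654
  25–29: 5 × 119.2/1000 × 0.9099 = 0.54230
  30–34: 5 × 80.5/1000 × 0.9053 = 0.36438
  35–39: 5 × 24.6/1000 × 0.8885 = 0.10929
  40–44: 5 × 2.6/1000 × 0.8871 = 0.01153
  45–49: 5 × 0.2/1000 × 0.8806 = 0.00088
Sum = 1.48432
NRR = 0.487 × 1.48432 = 0.72286
An NRR under 1 implies long-run decline under these rates.

0.723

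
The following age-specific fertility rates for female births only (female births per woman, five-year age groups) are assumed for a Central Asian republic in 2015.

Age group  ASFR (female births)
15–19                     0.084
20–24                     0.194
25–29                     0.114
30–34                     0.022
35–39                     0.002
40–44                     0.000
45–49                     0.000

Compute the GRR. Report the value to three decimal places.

Sum of female ASFRs = 0.084 + 0.194 + 0.114 + 0.022 + 0.002 + 0.000 + 0.000 = 0.416
GRR = 5 × 0.416 = 2.08

2.080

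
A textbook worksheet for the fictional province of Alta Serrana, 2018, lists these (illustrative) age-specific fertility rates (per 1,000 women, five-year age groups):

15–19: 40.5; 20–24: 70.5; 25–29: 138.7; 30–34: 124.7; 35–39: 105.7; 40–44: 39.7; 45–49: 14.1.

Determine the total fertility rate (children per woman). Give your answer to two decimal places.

Sum of ASFRs = 40.5 + 70.5 + 138.7 + 124.7 + 105.7 + 39.7 + 14.1 = 533.9
TFR = 5 × 533.9 / 1000 = 2.6695

2.67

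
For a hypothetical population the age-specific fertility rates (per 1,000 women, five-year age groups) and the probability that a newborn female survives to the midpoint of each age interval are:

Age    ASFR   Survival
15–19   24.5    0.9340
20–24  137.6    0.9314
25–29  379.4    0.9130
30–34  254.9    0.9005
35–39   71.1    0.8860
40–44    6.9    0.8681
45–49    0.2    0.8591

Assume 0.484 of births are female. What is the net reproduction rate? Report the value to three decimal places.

1.927

Proportion female at birth = 0.484.
Weighting each age-specific rate by interval width and survival:
  15–19: 5 × 24.5/1000 × 0.9340 = 0.11442
  20–24: 5 × 137.6/1000 × 0.9314 = 0.64080
  25–29: 5 × 379.4/1000 × 0.9130 = 1.73196
  30–34: 5 × 254.9/1000 × 0.9005 = 1.14769
  35–39: 5 × 71.1/1000 × 0.8860 = 0.31497
  40–44: 5 × 6.9/1000 × 0.8681 = 0.02995
  45–49: 5 × 0.2/1000 × 0.8591 = 0.00086
Sum = 3.98065
NRR = 0.484 × 3.98065 = 1.92663
With NRR above 1 the population is above replacement fertility.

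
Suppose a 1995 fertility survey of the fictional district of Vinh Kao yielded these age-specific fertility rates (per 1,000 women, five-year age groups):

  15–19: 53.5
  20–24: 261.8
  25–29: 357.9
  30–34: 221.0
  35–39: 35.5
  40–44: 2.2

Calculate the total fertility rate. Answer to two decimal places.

4.66

Sum of ASFRs = 53.5 + 261.8 + 357.9 + 221.0 + 35.5 + 2.2 = 931.9
TFR = 5 × 931.9 / 1000 = 4.6595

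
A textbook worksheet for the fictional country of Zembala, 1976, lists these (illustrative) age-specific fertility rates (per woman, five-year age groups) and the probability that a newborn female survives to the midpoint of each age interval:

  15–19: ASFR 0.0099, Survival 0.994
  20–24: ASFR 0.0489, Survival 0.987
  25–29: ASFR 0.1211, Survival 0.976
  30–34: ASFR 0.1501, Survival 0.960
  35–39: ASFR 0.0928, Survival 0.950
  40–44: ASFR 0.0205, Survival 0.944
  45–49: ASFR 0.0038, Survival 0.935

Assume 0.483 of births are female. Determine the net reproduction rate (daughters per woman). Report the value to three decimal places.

1.042

Proportion female at birth = 0.483.
Survival-weighted fertility by age (5·fₓ·Sₓ):
  15–19: 5 × 0.0099 × 0.994 = 0.04920
  20–24: 5 × 0.0489 × 0.987 = 0.24132
  25–29: 5 × 0.1211 × 0.976 = 0.59097
  30–34: 5 × 0.1501 × 0.960 = 0.72048
  35–39: 5 × 0.0928 × 0.950 = 0.44080
  40–44: 5 × 0.0205 × 0.944 = 0.09676
  45–49: 5 × 0.0038 × 0.935 = 0.01777
Sum = 2.15730
NRR = 0.483 × 2.15730 = 1.04198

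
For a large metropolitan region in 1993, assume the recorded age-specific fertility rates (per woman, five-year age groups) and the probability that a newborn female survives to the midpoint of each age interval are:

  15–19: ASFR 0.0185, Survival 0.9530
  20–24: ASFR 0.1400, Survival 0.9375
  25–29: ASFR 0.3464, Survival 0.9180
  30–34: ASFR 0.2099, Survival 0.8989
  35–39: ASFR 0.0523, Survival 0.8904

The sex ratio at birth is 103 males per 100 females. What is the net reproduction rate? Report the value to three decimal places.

Proportion female at birth = 100 / (100 + 103) = 0.49261.
Each age group contributes 5 × ASFR × survival:
  15–19: 5 × 0.0185 × 0.9530 = 0.08815
  20–24: 5 × 0.1400 × 0.9375 = 0.65625
  25–29: 5 × 0.3464 × 0.9180 = 1.58998
  30–34: 5 × 0.2099 × 0.8989 = 0.94340
  35–39: 5 × 0.0523 × 0.8904 = 0.23284
Sum = 3.51062
NRR = 0.49261 × 3.51062 = 1.72937
An NRR exceeding 1 indicates intrinsic growth under these rates.

1.729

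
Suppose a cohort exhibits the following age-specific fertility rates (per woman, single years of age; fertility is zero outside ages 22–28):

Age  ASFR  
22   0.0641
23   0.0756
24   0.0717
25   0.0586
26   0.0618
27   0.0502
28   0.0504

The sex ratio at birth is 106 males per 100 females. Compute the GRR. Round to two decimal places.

0.21

Proportion female at birth = 100 / (100 + 106) = 0.48544.
Sum of ASFRs = 0.0641 + 0.0756 + 0.0717 + 0.0586 + 0.0618 + 0.0502 + 0.0504 = 0.4324
TFR = 0.4324
GRR = 0.48544 × 0.4324 = 0.20990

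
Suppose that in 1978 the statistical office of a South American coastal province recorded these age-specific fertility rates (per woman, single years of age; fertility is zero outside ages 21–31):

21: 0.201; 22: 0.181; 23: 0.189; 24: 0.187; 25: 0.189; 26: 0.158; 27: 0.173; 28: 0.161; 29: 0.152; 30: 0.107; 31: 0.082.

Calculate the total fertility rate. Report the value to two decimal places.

1.78

Sum of ASFRs = 0.201 + 0.181 + 0.189 + 0.187 + 0.189 + 0.158 + 0.173 + 0.161 + 0.152 + 0.107 + 0.082 = 1.780
TFR = 1.78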